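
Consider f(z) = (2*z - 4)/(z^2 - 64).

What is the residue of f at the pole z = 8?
3/4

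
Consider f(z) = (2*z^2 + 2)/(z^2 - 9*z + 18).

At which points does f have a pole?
The singularities of f are the zeros of the denominator. Factoring,
  z^2 - 9*z + 18 = (z - 3)*(z - 6)
so the candidates are z = 3, z = 6.

Check the numerator P(z) = 2*z^2 + 2 at each one:
  P(3) = 20 ≠ 0, so z = 3 is a (simple) pole.
  P(6) = 74 ≠ 0, so z = 6 is a (simple) pole.

Poles of f: {3, 6}

Final answer: {3, 6}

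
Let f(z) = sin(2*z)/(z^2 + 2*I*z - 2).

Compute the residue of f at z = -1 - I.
Write f(z) = P(z)/Q(z) with P(z) = sin(2*z) and Q(z) = z^2 + 2*I*z - 2.
The denominator factors as Q(z) = (z - 1 + I)*(z + 1 + I), so z = -1 - I is a simple zero of Q and P is analytic there; z = -1 - I is therefore a simple pole and
  Res(f, z₀) = P(z₀)/Q'(z₀).

Q'(z) = 2*z + 2*I, so Q'(-1 - I) = -2.
P(-1 - I) = -sin(2 + 2*I).

Res(f, -1 - I) = (-sin(2 + 2*I))/(-2) = sin(2 + 2*I)/2

Final answer: sin(2 + 2*I)/2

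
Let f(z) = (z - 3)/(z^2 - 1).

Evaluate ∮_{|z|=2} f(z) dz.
2*I*pi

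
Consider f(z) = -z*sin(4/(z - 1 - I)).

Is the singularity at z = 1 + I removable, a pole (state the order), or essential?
Let u = z - 1 - I. Then
  sin(4/u) = Σ_{k≥0} (-1)^k (4)^(2k+1)/((2k+1)!·u^(2k+1)) = 4/u - 32/(3*u^3) + 128/(15*u^5) + ...
which has infinitely many negative powers of u, so sin(4/(z - 1 - I)) has an essential singularity at z = 1 + I.
The extra factor z is a nonzero polynomial; if the product had at most a pole at z = 1 + I, dividing by that polynomial would leave sin(4/(z - 1 - I)) with at most a pole too — contradiction. (Equivalently, the product's Laurent series still has infinitely many negative powers.)
So the singularity is essential.

Final answer: essential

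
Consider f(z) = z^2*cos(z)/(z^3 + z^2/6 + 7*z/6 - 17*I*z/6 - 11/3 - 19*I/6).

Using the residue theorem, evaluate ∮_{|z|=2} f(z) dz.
By the residue theorem, ∮_C f(z) dz = 2πi · (sum of the residues of f at the poles inside |z| = 2).

The denominator factors as (z + 1 + 2*I)*(z + 2/3 - I)*(z - 3/2 - I), so the singularities of f are simple poles at z = -1 - 2*I, z = -2/3 + I, z = 3/2 + I.
  |-1 - 2*I|² = 5 > 4 = 2², so this pole is outside the contour.
  |-2/3 + I|² = 13/9 < 4 = 2², so this pole is inside the contour.
  |3/2 + I|² = 13/4 < 4 = 2², so this pole is inside the contour.

With P(z) = z^2*cos(z) and Q(z) = z^3 + z^2/6 + 7*z/6 - 17*I*z/6 - 11/3 - 19*I/6, each pole is simple, so Res(f, z₀) = P(z₀)/Q'(z₀) with Q'(z) = 3*z^2 + z/3 + 7/6 - 17*I/6.
  Res(f, -2/3 + I) = P(-2/3 + I)/Q'(-2/3 + I) = ((-5/9 - 4*I/3)*cos(2/3 - I))/(-13/18 - 13*I/2) = (113/533 - 33*I/533)*cos(2/3 - I)
  Res(f, 3/2 + I) = P(3/2 + I)/Q'(3/2 + I) = ((5/4 + 3*I)*cos(3/2 + I))/(65/12 + 13*I/2) = (291/793 + 90*I/793)*cos(3/2 + I)

Sum of residues inside C: (291/793 + 90*I/793)*cos(3/2 + I) + (113/533 - 33*I/533)*cos(2/3 - I)
∮_C f(z) dz = 2πi · ((291/793 + 90*I/793)*cos(3/2 + I) + (113/533 - 33*I/533)*cos(2/3 - I)) = pi*(-180/793 + 582*I/793)*cos(3/2 + I) + pi*(66/533 + 226*I/533)*cos(2/3 - I)

Final answer: pi*(-180/793 + 582*I/793)*cos(3/2 + I) + pi*(66/533 + 226*I/533)*cos(2/3 - I)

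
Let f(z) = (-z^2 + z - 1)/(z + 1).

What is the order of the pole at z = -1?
Factor the denominator:
  z + 1 = (z + 1)

The numerator P(z) = -z^2 + z - 1 has P(-1) = -3 ≠ 0, so no factor of (z + 1) cancels.
Near z = -1 we can therefore write f(z) = g(z)/(z + 1) with g analytic at -1 and g(-1) ≠ 0 (g is just the numerator).

Hence z = -1 is a pole of order 1.

Final answer: 1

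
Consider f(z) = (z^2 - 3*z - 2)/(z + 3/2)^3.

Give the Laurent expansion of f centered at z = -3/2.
19/(4*(z + 3/2)^3) - 6/(z + 3/2)^2 + 1/(z + 3/2)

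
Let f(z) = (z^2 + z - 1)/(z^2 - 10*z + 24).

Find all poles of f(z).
The singularities of f are the zeros of the denominator. Factoring,
  z^2 - 10*z + 24 = (z - 4)*(z - 6)
so the candidates are z = 4, z = 6.

Check the numerator P(z) = z^2 + z - 1 at each one:
  P(4) = 19 ≠ 0, so z = 4 is a (simple) pole.
  P(6) = 41 ≠ 0, so z = 6 is a (simple) pole.

Poles of f: {4, 6}

Final answer: {4, 6}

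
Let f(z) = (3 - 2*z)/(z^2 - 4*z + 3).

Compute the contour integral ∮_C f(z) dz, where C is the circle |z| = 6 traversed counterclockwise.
-4*I*pi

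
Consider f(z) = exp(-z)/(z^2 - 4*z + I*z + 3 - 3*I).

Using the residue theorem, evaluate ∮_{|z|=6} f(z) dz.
By the residue theorem, ∮_C f(z) dz = 2πi · (sum of the residues of f at the poles inside |z| = 6).

The denominator factors as (z - 3)*(z - 1 + I), so the singularities of f are simple poles at z = 3, z = 1 - I.
  |3|² = 9 < 36 = 6², so this pole is inside the contour.
  |1 - I|² = 2 < 36 = 6², so this pole is inside the contour.

With P(z) = exp(-z) and Q(z) = z^2 - 4*z + I*z + 3 - 3*I, each pole is simple, so Res(f, z₀) = P(z₀)/Q'(z₀) with Q'(z) = 2*z - 4 + I.
  Res(f, 3) = P(3)/Q'(3) = (exp(-3))/(2 + I) = (2/5 - I/5)*exp(-3)
  Res(f, 1 - I) = P(1 - I)/Q'(1 - I) = (exp(-1 + I))/(-2 - I) = (-2/5 + I/5)*exp(-1 + I)

Sum of residues inside C: (-2/5 + I/5)*exp(-1 + I) + (2/5 - I/5)*exp(-3)
∮_C f(z) dz = 2πi · ((-2/5 + I/5)*exp(-1 + I) + (2/5 - I/5)*exp(-3)) = pi*(-2/5 - 4*I/5)*exp(-1 + I) + pi*(2/5 + 4*I/5)*exp(-3)

Final answer: pi*(-2/5 - 4*I/5)*exp(-1 + I) + pi*(2/5 + 4*I/5)*exp(-3)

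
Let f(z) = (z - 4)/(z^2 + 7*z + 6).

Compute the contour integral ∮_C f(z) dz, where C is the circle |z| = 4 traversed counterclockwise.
-2*I*pi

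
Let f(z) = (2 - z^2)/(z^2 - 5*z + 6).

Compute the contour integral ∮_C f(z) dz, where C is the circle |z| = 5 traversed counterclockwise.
By the residue theorem, ∮_C f(z) dz = 2πi · (sum of the residues of f at the poles inside |z| = 5).

The denominator factors as (z - 2)*(z - 3), so the singularities of f are simple poles at z = 2, z = 3.
  |2|² = 4 < 25 = 5², so this pole is inside the contour.
  |3|² = 9 < 25 = 5², so this pole is inside the contour.

With P(z) = 2 - z^2 and Q(z) = z^2 - 5*z + 6, each pole is simple, so Res(f, z₀) = P(z₀)/Q'(z₀) with Q'(z) = 2*z - 5.
  Res(f, 2) = P(2)/Q'(2) = (-2)/(-1) = 2
  Res(f, 3) = P(3)/Q'(3) = (-7)/(1) = -7

Sum of residues inside C: -5
∮_C f(z) dz = 2πi · (-5) = -10*I*pi

Final answer: -10*I*pi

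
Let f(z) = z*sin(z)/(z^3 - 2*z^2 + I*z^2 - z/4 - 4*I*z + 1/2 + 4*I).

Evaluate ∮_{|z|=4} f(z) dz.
By the residue theorem, ∮_C f(z) dz = 2πi · (sum of the residues of f at the poles inside |z| = 4).

The denominator factors as (z + 1 + 3*I/2)*(z - 1 - I/2)*(z - 2), so the singularities of f are simple poles at z = -1 - 3*I/2, z = 1 + I/2, z = 2.
  |-1 - 3*I/2|² = 13/4 < 16 = 4², so this pole is inside the contour.
  |1 + I/2|² = 5/4 < 16 = 4², so this pole is inside the contour.
  |2|² = 4 < 16 = 4², so this pole is inside the contour.

With P(z) = z*sin(z) and Q(z) = z^3 - 2*z^2 + I*z^2 - z/4 - 4*I*z + 1/2 + 4*I, each pole is simple, so Res(f, z₀) = P(z₀)/Q'(z₀) with Q'(z) = 3*z^2 - 4*z + 2*I*z - 1/4 - 4*I.
  Res(f, -1 - 3*I/2) = P(-1 - 3*I/2)/Q'(-1 - 3*I/2) = ((1 + 3*I/2)*sin(1 + 3*I/2))/(3 + 9*I) = (11/60 - I/20)*sin(1 + 3*I/2)
  Res(f, 1 + I/2) = P(1 + I/2)/Q'(1 + I/2) = ((1 + I/2)*sin(1 + I/2))/(-3 - I) = (-7/20 - I/20)*sin(1 + I/2)
  Res(f, 2) = P(2)/Q'(2) = (2*sin(2))/(15/4) = 8*sin(2)/15

Sum of residues inside C: 8*sin(2)/15 + (-7/20 - I/20)*sin(1 + I/2) + (11/60 - I/20)*sin(1 + 3*I/2)
∮_C f(z) dz = 2πi · (8*sin(2)/15 + (-7/20 - I/20)*sin(1 + I/2) + (11/60 - I/20)*sin(1 + 3*I/2)) = pi*(1/10 - 7*I/10)*sin(1 + I/2) + pi*(1/10 + 11*I/30)*sin(1 + 3*I/2) + 16*I*pi*sin(2)/15

Final answer: pi*(1/10 - 7*I/10)*sin(1 + I/2) + pi*(1/10 + 11*I/30)*sin(1 + 3*I/2) + 16*I*pi*sin(2)/15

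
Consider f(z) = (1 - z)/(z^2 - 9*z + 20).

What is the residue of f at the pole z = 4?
Write f(z) = P(z)/Q(z) with P(z) = 1 - z and Q(z) = z^2 - 9*z + 20.
The denominator factors as Q(z) = (z - 4)*(z - 5), so z = 4 is a simple zero of Q and P is analytic there; z = 4 is therefore a simple pole and
  Res(f, z₀) = P(z₀)/Q'(z₀).

Q'(z) = 2*z - 9, so Q'(4) = -1.
P(4) = -3.

Res(f, 4) = (-3)/(-1) = 3

Final answer: 3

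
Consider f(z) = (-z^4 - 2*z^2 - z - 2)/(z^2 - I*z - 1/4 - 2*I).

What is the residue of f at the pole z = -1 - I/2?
Write f(z) = P(z)/Q(z) with P(z) = -z^4 - 2*z^2 - z - 2 and Q(z) = z^2 - I*z - 1/4 - 2*I.
The denominator factors as Q(z) = (z - 1 - 3*I/2)*(z + 1 + I/2), so z = -1 - I/2 is a simple zero of Q and P is analytic there; z = -1 - I/2 is therefore a simple pole and
  Res(f, z₀) = P(z₀)/Q'(z₀).

Q'(z) = 2*z - I, so Q'(-1 - I/2) = -2 - 2*I.
P(-1 - I/2) = -33/16 - 3*I.

Res(f, -1 - I/2) = (-33/16 - 3*I)/(-2 - 2*I) = 81/64 + 15*I/64

Final answer: 81/64 + 15*I/64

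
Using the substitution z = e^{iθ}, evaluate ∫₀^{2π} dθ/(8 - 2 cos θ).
sqrt(15)*pi/15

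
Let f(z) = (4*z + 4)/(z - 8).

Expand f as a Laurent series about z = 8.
36/(z - 8) + 4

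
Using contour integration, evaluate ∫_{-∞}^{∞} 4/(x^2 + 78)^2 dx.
Let f(z) = 4/(z^2 + 78)^2. The denominator has no real zeros and deg Q - deg P = 4 ≥ 2, so the integral of f over the upper semicircle |z| = R tends to 0 as R → ∞. Closing the contour in the upper half-plane,
  ∫_{-∞}^{∞} f(x) dx = 2πi · Σ Res(f, z_k)  over the poles with Im z_k > 0.

Zeros of the denominator: z^2 + 78 = 0 gives z = ±sqrt(78)*I.
Upper half-plane: z = sqrt(78)*I (a pole of order 2).

Write f(z) = g(z)/(z - sqrt(78)*I)^2 with g(z) = 4/(z + sqrt(78)*I)^2. For a double pole, Res(f, z₀) = g'(z₀):
  g'(z) = -8/(z + sqrt(78)*I)^3
  Res(f, sqrt(78)*I) = g'(sqrt(78)*I) = -sqrt(78)*I/6084

∫_{-∞}^{∞} f(x) dx = 2πi · (-sqrt(78)*I/6084) = sqrt(78)*pi/3042

Final answer: sqrt(78)*pi/3042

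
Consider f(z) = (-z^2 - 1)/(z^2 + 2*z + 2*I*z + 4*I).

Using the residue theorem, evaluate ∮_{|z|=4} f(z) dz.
By the residue theorem, ∮_C f(z) dz = 2πi · (sum of the residues of f at the poles inside |z| = 4).

The denominator factors as (z + 2*I)*(z + 2), so the singularities of f are simple poles at z = -2*I, z = -2.
  |-2*I|² = 4 < 16 = 4², so this pole is inside the contour.
  |-2|² = 4 < 16 = 4², so this pole is inside the contour.

With P(z) = -z^2 - 1 and Q(z) = z^2 + 2*z + 2*I*z + 4*I, each pole is simple, so Res(f, z₀) = P(z₀)/Q'(z₀) with Q'(z) = 2*z + 2 + 2*I.
  Res(f, -2*I) = P(-2*I)/Q'(-2*I) = (3)/(2 - 2*I) = 3/4 + 3*I/4
  Res(f, -2) = P(-2)/Q'(-2) = (-5)/(-2 + 2*I) = 5/4 + 5*I/4

Sum of residues inside C: 2 + 2*I
∮_C f(z) dz = 2πi · (2 + 2*I) = pi*(-4 + 4*I)

Final answer: pi*(-4 + 4*I)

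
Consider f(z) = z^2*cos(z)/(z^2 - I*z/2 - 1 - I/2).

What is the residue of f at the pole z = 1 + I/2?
(8/17 + 13*I/34)*cos(1 + I/2)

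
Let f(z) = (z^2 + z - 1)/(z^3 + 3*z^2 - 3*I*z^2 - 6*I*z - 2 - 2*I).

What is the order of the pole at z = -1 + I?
Factor the denominator:
  z^3 + 3*z^2 - 3*I*z^2 - 6*I*z - 2 - 2*I = (z + 1 - I)^3

The numerator P(z) = z^2 + z - 1 has P(-1 + I) = -2 - I ≠ 0, so no factor of (z + 1 - I) cancels.
Near z = -1 + I we can therefore write f(z) = g(z)/(z + 1 - I)^3 with g analytic at -1 + I and g(-1 + I) ≠ 0 (g is just the numerator).

Hence z = -1 + I is a pole of order 3.

Final answer: 3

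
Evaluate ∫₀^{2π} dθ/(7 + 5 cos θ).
Let J = ∫₀^{2π} dθ/(7 + 5 cos θ).
Put z = e^{iθ}: then cos θ = (z + 1/z)/2, dθ = dz/(iz), and z runs once counterclockwise around |z| = 1:
  J = ∮_{|z|=1} 1/(7 + 5*(z + 1/z)/2) · dz/(iz) = (2/i) ∮_{|z|=1} dz/(5*z^2 + 14*z + 5).
The roots of 5*z^2 + 14*z + 5 are z = (-7 ± sqrt(7^2 - 5^2))/5, with sqrt(24) = 2*sqrt(6); their product is 1, so only z₊ = -7/5 + 2*sqrt(6)/5 lies inside the unit circle (z₋ = -7/5 - 2*sqrt(6)/5 lies outside).
z₊ is a simple zero of q(z) = 5*z^2 + 14*z + 5, so Res(1/q, z₊) = 1/q'(z₊) with q'(z) = 10*z + 14; and q'(z₊) = 5*(z₊ - z₋) = 4*sqrt(6).
Therefore J = (2/i) · 2πi · 1/(4*sqrt(6)) = 2*pi/(2*sqrt(6)) = sqrt(6)*pi/6

Final answer: sqrt(6)*pi/6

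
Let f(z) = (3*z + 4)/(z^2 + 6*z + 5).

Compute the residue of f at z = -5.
11/4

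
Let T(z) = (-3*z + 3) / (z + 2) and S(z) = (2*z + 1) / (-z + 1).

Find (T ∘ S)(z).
(T ∘ S)(z) = T(S(z)) = ((-3)*S(z) + (3))/((1)*S(z) + (2)). Multiply numerator and denominator by -z + 1:
  numerator:   (-3)*(2*z + 1) + (3)*(-z + 1) = -9*z
  denominator: (1)*(2*z + 1) + (2)*(-z + 1) = 3
(T ∘ S)(z) = -9*z/3 = -3*z

Final answer: -3*z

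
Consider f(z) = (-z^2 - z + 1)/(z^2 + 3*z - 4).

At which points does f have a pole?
The singularities of f are the zeros of the denominator. Factoring,
  z^2 + 3*z - 4 = (z + 4)*(z - 1)
so the candidates are z = -4, z = 1.

Check the numerator P(z) = -z^2 - z + 1 at each one:
  P(-4) = -11 ≠ 0, so z = -4 is a (simple) pole.
  P(1) = -1 ≠ 0, so z = 1 is a (simple) pole.

Poles of f: {-4, 1}

Final answer: {-4, 1}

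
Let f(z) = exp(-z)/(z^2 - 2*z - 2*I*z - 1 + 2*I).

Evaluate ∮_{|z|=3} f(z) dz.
By the residue theorem, ∮_C f(z) dz = 2πi · (sum of the residues of f at the poles inside |z| = 3).

The denominator factors as (z - 2 - I)*(z - I), so the singularities of f are simple poles at z = 2 + I, z = I.
  |2 + I|² = 5 < 9 = 3², so this pole is inside the contour.
  |I|² = 1 < 9 = 3², so this pole is inside the contour.

With P(z) = exp(-z) and Q(z) = z^2 - 2*z - 2*I*z - 1 + 2*I, each pole is simple, so Res(f, z₀) = P(z₀)/Q'(z₀) with Q'(z) = 2*z - 2 - 2*I.
  Res(f, 2 + I) = P(2 + I)/Q'(2 + I) = (exp(-2 - I))/(2) = exp(-2 - I)/2
  Res(f, I) = P(I)/Q'(I) = (exp(-I))/(-2) = -exp(-I)/2

Sum of residues inside C: exp(-2 - I)/2 - exp(-I)/2
∮_C f(z) dz = 2πi · (exp(-2 - I)/2 - exp(-I)/2) = -I*pi*exp(-I) + I*pi*exp(-2 - I)

Final answer: -I*pi*exp(-I) + I*pi*exp(-2 - I)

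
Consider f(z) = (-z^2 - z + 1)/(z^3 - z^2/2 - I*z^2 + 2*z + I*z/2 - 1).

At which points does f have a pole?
The singularities of f are the zeros of the denominator. Factoring,
  z^3 - z^2/2 - I*z^2 + 2*z + I*z/2 - 1 = (z - 1/2)*(z + I)*(z - 2*I)
so the candidates are z = 1/2, z = -I, z = 2*I.

Check the numerator P(z) = -z^2 - z + 1 at each one:
  P(1/2) = 1/4 ≠ 0, so z = 1/2 is a (simple) pole.
  P(-I) = 2 + I ≠ 0, so z = -I is a (simple) pole.
  P(2*I) = 5 - 2*I ≠ 0, so z = 2*I is a (simple) pole.

Poles of f: {-I, 2*I, 1/2}

Final answer: {-I, 2*I, 1/2}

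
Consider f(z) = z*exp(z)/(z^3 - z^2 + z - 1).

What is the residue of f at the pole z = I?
(-1/4 - I/4)*exp(I)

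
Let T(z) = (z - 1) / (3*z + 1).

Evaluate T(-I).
Substitute z = -I:
  numerator:   (-I) - 1 = -1 - I
  denominator: 3*(-I) + 1 = 1 - 3*I
T(-I) = (-1 - I)/(1 - 3*I); multiplying numerator and denominator by the conjugate 1 + 3*I gives (2 - 4*I)/10 = 1/5 - 2*I/5

Final answer: 1/5 - 2*I/5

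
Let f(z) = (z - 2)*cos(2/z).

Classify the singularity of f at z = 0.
Let u = z. Then
  cos(2/u) = Σ_{k≥0} (-1)^k (2)^(2k)/((2k)!·u^(2k)) = 1 - 2/u^2 + 2/(3*u^4) + ...
which has infinitely many negative powers of u, so cos(2/z) has an essential singularity at z = 0.
The extra factor z - 2 is a nonzero polynomial; if the product had at most a pole at z = 0, dividing by that polynomial would leave cos(2/z) with at most a pole too — contradiction. (Equivalently, the product's Laurent series still has infinitely many negative powers.)
So the singularity is essential.

Final answer: essential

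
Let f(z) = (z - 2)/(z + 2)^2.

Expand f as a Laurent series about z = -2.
Put w = z - (-2), i.e. z = w - 2. The denominator is w^2, so it suffices to rewrite the numerator in powers of w.

P(z) = z - 2
P(w - 2) = -4 + w

Dividing each term by w^2:
  f = -4/w^2 + 1/w

Substituting back w = z + 2:
  f(z) = -4/(z + 2)^2 + 1/(z + 2)

The series is finite because the numerator is a polynomial; the negative powers form the principal part, and the coefficient of 1/(z + 2) gives Res(f, -2) = 1.

Final answer: -4/(z + 2)^2 + 1/(z + 2)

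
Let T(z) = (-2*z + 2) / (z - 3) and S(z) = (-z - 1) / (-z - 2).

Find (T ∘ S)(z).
-2/(2*z + 5)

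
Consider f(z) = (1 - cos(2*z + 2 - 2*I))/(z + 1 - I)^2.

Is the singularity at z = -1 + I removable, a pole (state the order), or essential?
Let u = z + 1 - I. The argument of cos is 2*z + 2 - 2*I = 2u, so
  f = (1 - cos(2u))/u^2 = ((2u)^2/2 - (2u)^4/24 + ...)/u^2 = 2 - (2/3)*u^2 + ...
The Laurent expansion about u = 0 has no negative powers; equivalently lim_{z→-1 + I} f(z) = 2 exists and is finite.
So the singularity is removable.

Final answer: removable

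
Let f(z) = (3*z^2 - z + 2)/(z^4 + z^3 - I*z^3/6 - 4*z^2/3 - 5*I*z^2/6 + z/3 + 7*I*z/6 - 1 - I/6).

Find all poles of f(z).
The singularities of f are the zeros of the denominator. Factoring,
  z^4 + z^3 - I*z^3/6 - 4*z^2/3 - 5*I*z^2/6 + z/3 + 7*I*z/6 - 1 - I/6 = (z + I/2)*(z - 1)*(z - I)*(z + 2 + I/3)
so the candidates are z = -I/2, z = 1, z = I, z = -2 - I/3.

Check the numerator P(z) = 3*z^2 - z + 2 at each one:
  P(-I/2) = 5/4 + I/2 ≠ 0, so z = -I/2 is a (simple) pole.
  P(1) = 4 ≠ 0, so z = 1 is a (simple) pole.
  P(I) = -1 - I ≠ 0, so z = I is a (simple) pole.
  P(-2 - I/3) = 47/3 + 13*I/3 ≠ 0, so z = -2 - I/3 is a (simple) pole.

Poles of f: {-2 - I/3, -I/2, I, 1}

Final answer: {-2 - I/3, -I/2, I, 1}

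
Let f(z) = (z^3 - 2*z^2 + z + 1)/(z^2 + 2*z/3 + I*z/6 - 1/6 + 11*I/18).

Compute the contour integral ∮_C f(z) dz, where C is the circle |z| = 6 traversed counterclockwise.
By the residue theorem, ∮_C f(z) dz = 2πi · (sum of the residues of f at the poles inside |z| = 6).

The denominator factors as (z + 1 - I/3)*(z - 1/3 + I/2), so the singularities of f are simple poles at z = -1 + I/3, z = 1/3 - I/2.
  |-1 + I/3|² = 10/9 < 36 = 6², so this pole is inside the contour.
  |1/3 - I/2|² = 13/36 < 36 = 6², so this pole is inside the contour.

With P(z) = z^3 - 2*z^2 + z + 1 and Q(z) = z^2 + 2*z/3 + I*z/6 - 1/6 + 11*I/18, each pole is simple, so Res(f, z₀) = P(z₀)/Q'(z₀) with Q'(z) = 2*z + 2/3 + I/6.
  Res(f, -1 + I/3) = P(-1 + I/3)/Q'(-1 + I/3) = (-22/9 + 71*I/27)/(-4/3 + 5*I/6) = 1766/801 - 476*I/801
  Res(f, 1/3 - I/2) = P(1/3 - I/2)/Q'(1/3 - I/2) = (151/108 + I/8)/(4/3 - 5*I/6) = 2281/3204 + 863*I/1602

Sum of residues inside C: 35/12 - I/18
∮_C f(z) dz = 2πi · (35/12 - I/18) = pi*(1/9 + 35*I/6)

Final answer: pi*(1/9 + 35*I/6)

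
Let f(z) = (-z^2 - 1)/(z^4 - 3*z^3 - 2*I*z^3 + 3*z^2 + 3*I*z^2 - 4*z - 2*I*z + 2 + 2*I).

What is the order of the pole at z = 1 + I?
Factor the denominator:
  z^4 - 3*z^3 - 2*I*z^3 + 3*z^2 + 3*I*z^2 - 4*z - 2*I*z + 2 + 2*I = (z - 1 - I)^3*(z + I)

The numerator P(z) = -z^2 - 1 has P(1 + I) = -1 - 2*I ≠ 0, so no factor of (z - 1 - I) cancels.
Near z = 1 + I we can therefore write f(z) = g(z)/(z - 1 - I)^3 with g analytic at 1 + I and g(1 + I) ≠ 0 (g is the numerator divided by the remaining denominator factors).

Hence z = 1 + I is a pole of order 3.

Final answer: 3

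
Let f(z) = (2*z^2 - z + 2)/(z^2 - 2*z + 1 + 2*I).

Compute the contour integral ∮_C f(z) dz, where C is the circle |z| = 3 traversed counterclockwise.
By the residue theorem, ∮_C f(z) dz = 2πi · (sum of the residues of f at the poles inside |z| = 3).

The denominator factors as (z - 2 + I)*(z - I), so the singularities of f are simple poles at z = 2 - I, z = I.
  |2 - I|² = 5 < 9 = 3², so this pole is inside the contour.
  |I|² = 1 < 9 = 3², so this pole is inside the contour.

With P(z) = 2*z^2 - z + 2 and Q(z) = z^2 - 2*z + 1 + 2*I, each pole is simple, so Res(f, z₀) = P(z₀)/Q'(z₀) with Q'(z) = 2*z - 2.
  Res(f, 2 - I) = P(2 - I)/Q'(2 - I) = (6 - 7*I)/(2 - 2*I) = 13/4 - I/4
  Res(f, I) = P(I)/Q'(I) = (-I)/(-2 + 2*I) = -1/4 + I/4

Sum of residues inside C: 3
∮_C f(z) dz = 2πi · (3) = 6*I*pi

Final answer: 6*I*pi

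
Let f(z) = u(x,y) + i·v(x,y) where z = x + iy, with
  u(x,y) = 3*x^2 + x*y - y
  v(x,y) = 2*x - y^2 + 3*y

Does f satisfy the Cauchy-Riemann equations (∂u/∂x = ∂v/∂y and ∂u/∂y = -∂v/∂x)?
∂u/∂x = 6*x + y
∂v/∂y = 3 - 2*y
∂u/∂y = x - 1
∂v/∂x = 2
∂u/∂x ≠ ∂v/∂y and ∂u/∂y ≠ -∂v/∂x; the Cauchy-Riemann equations are not satisfied, so f is not analytic.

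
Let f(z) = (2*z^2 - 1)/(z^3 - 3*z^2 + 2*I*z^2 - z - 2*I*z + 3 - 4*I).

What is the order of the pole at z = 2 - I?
Factor the denominator:
  z^3 - 3*z^2 + 2*I*z^2 - z - 2*I*z + 3 - 4*I = (z - 2 + I)^2*(z + 1)

The numerator P(z) = 2*z^2 - 1 has P(2 - I) = 5 - 8*I ≠ 0, so no factor of (z - 2 + I) cancels.
Near z = 2 - I we can therefore write f(z) = g(z)/(z - 2 + I)^2 with g analytic at 2 - I and g(2 - I) ≠ 0 (g is the numerator divided by the remaining denominator factors).

Hence z = 2 - I is a pole of order 2.

Final answer: 2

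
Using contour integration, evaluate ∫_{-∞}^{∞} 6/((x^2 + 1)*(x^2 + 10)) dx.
Let f(z) = 6/((z^2 + 1)*(z^2 + 10)). The denominator has no real zeros and deg Q - deg P = 4 ≥ 2, so the integral of f over the upper semicircle |z| = R tends to 0 as R → ∞. Closing the contour in the upper half-plane,
  ∫_{-∞}^{∞} f(x) dx = 2πi · Σ Res(f, z_k)  over the poles with Im z_k > 0.

Zeros of the denominator: z^2 + 1 = 0 gives z = ±I; z^2 + 10 = 0 gives z = ±sqrt(10)*I.
Upper half-plane: z = I, z = sqrt(10)*I (simple).

Each pole is a simple zero of Q(z) = z^4 + 11*z^2 + 10, so Res(f, z₀) = P(z₀)/Q'(z₀) with P(z) = 6, Q'(z) = 4*z^3 + 22*z:
  Res(f, I) = (6)/(18*I) = -I/3
  Res(f, sqrt(10)*I) = (6)/(-18*sqrt(10)*I) = sqrt(10)*I/30

Sum of residues: I*(-10 + sqrt(10))/30
∫_{-∞}^{∞} f(x) dx = 2πi · (I*(-10 + sqrt(10))/30) = pi*(10 - sqrt(10))/15

Final answer: pi*(10 - sqrt(10))/15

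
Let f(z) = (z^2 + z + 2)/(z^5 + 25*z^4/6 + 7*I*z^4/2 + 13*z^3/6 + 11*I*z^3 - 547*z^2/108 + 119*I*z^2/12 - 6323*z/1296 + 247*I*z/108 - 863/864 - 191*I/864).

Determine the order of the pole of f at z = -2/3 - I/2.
Factor the denominator:
  z^5 + 25*z^4/6 + 7*I*z^4/2 + 13*z^3/6 + 11*I*z^3 - 547*z^2/108 + 119*I*z^2/12 - 6323*z/1296 + 247*I*z/108 - 863/864 - 191*I/864 = (z + 2/3 + I/2)^4*(z + 3/2 + 3*I/2)

The numerator P(z) = z^2 + z + 2 has P(-2/3 - I/2) = 55/36 + I/6 ≠ 0, so no factor of (z + 2/3 + I/2) cancels.
Near z = -2/3 - I/2 we can therefore write f(z) = g(z)/(z + 2/3 + I/2)^4 with g analytic at -2/3 - I/2 and g(-2/3 - I/2) ≠ 0 (g is the numerator divided by the remaining denominator factors).

Hence z = -2/3 - I/2 is a pole of order 4.

Final answer: 4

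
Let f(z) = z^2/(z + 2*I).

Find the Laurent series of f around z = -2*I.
-4/(z + 2*I) - 4*I + (z + 2*I)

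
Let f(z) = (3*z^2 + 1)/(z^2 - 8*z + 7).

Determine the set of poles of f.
The singularities of f are the zeros of the denominator. Factoring,
  z^2 - 8*z + 7 = (z - 1)*(z - 7)
so the candidates are z = 1, z = 7.

Check the numerator P(z) = 3*z^2 + 1 at each one:
  P(1) = 4 ≠ 0, so z = 1 is a (simple) pole.
  P(7) = 148 ≠ 0, so z = 7 is a (simple) pole.

Poles of f: {1, 7}

Final answer: {1, 7}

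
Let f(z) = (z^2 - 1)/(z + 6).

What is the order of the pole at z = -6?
Factor the denominator:
  z + 6 = (z + 6)

The numerator P(z) = z^2 - 1 has P(-6) = 35 ≠ 0, so no factor of (z + 6) cancels.
Near z = -6 we can therefore write f(z) = g(z)/(z + 6) with g analytic at -6 and g(-6) ≠ 0 (g is just the numerator).

Hence z = -6 is a pole of order 1.

Final answer: 1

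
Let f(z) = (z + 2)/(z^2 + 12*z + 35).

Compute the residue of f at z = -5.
Write f(z) = P(z)/Q(z) with P(z) = z + 2 and Q(z) = z^2 + 12*z + 35.
The denominator factors as Q(z) = (z + 5)*(z + 7), so z = -5 is a simple zero of Q and P is analytic there; z = -5 is therefore a simple pole and
  Res(f, z₀) = P(z₀)/Q'(z₀).

Q'(z) = 2*z + 12, so Q'(-5) = 2.
P(-5) = -3.

Res(f, -5) = (-3)/(2) = -3/2

Final answer: -3/2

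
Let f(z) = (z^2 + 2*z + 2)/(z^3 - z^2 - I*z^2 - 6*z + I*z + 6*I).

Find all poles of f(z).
The singularities of f are the zeros of the denominator. Factoring,
  z^3 - z^2 - I*z^2 - 6*z + I*z + 6*I = (z - I)*(z + 2)*(z - 3)
so the candidates are z = I, z = -2, z = 3.

Check the numerator P(z) = z^2 + 2*z + 2 at each one:
  P(I) = 1 + 2*I ≠ 0, so z = I is a (simple) pole.
  P(-2) = 2 ≠ 0, so z = -2 is a (simple) pole.
  P(3) = 17 ≠ 0, so z = 3 is a (simple) pole.

Poles of f: {-2, I, 3}

Final answer: {-2, I, 3}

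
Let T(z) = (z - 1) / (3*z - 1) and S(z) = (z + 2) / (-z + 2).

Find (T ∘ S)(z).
(T ∘ S)(z) = T(S(z)) = ((1)*S(z) + (-1))/((3)*S(z) + (-1)). Multiply numerator and denominator by -z + 2:
  numerator:   (1)*(z + 2) + (-1)*(-z + 2) = 2*z
  denominator: (3)*(z + 2) + (-1)*(-z + 2) = 4*z + 4
(T ∘ S)(z) = 2*z/(4*z + 4) = z/(2*z + 2)

Final answer: z/(2*z + 2)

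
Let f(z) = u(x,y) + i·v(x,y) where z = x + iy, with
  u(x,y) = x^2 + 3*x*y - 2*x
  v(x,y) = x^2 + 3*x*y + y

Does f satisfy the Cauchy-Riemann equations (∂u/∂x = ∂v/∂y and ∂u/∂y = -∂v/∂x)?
∂u/∂x = 2*x + 3*y - 2
∂v/∂y = 3*x + 1
∂u/∂y = 3*x
∂v/∂x = 2*x + 3*y
∂u/∂x ≠ ∂v/∂y and ∂u/∂y ≠ -∂v/∂x; the Cauchy-Riemann equations are not satisfied, so f is not analytic.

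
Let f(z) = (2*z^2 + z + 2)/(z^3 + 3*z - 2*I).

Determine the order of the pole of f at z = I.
2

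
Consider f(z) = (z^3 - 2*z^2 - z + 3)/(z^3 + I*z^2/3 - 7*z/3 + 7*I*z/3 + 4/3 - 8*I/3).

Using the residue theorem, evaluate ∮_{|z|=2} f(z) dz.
pi*(6687/4505 - 6249*I/4505)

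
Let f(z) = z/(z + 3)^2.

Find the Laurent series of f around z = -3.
-3/(z + 3)^2 + 1/(z + 3)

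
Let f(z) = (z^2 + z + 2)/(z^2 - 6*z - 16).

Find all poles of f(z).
The singularities of f are the zeros of the denominator. Factoring,
  z^2 - 6*z - 16 = (z + 2)*(z - 8)
so the candidates are z = -2, z = 8.

Check the numerator P(z) = z^2 + z + 2 at each one:
  P(-2) = 4 ≠ 0, so z = -2 is a (simple) pole.
  P(8) = 74 ≠ 0, so z = 8 is a (simple) pole.

Poles of f: {-2, 8}

Final answer: {-2, 8}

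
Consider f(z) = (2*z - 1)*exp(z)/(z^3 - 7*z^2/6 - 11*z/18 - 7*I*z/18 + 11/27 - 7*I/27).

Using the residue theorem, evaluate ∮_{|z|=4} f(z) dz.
By the residue theorem, ∮_C f(z) dz = 2πi · (sum of the residues of f at the poles inside |z| = 4).

The denominator factors as (z + 2/3)*(z - 3/2 - I/3)*(z - 1/3 + I/3), so the singularities of f are simple poles at z = -2/3, z = 3/2 + I/3, z = 1/3 - I/3.
  |-2/3|² = 4/9 < 16 = 4², so this pole is inside the contour.
  |3/2 + I/3|² = 85/36 < 16 = 4², so this pole is inside the contour.
  |1/3 - I/3|² = 2/9 < 16 = 4², so this pole is inside the contour.

With P(z) = (2*z - 1)*exp(z) and Q(z) = z^3 - 7*z^2/6 - 11*z/18 - 7*I*z/18 + 11/27 - 7*I/27, each pole is simple, so Res(f, z₀) = P(z₀)/Q'(z₀) with Q'(z) = 3*z^2 - 7*z/3 - 11/18 - 7*I/18.
  Res(f, -2/3) = P(-2/3)/Q'(-2/3) = (-7*exp(-2/3)/3)/(41/18 - 7*I/18) = (-861/865 - 147*I/865)*exp(-2/3)
  Res(f, 3/2 + I/3) = P(3/2 + I/3)/Q'(3/2 + I/3) = ((2 + 2*I/3)*exp(3/2 + I/3))/(83/36 + 11*I/6) = (1512/2249 - 552*I/2249)*exp(3/2 + I/3)
  Res(f, 1/3 - I/3) = P(1/3 - I/3)/Q'(1/3 - I/3) = ((-1/3 - 2*I/3)*exp(1/3 - I/3))/(-25/18 - 5*I/18) = (21/65 + 27*I/65)*exp(1/3 - I/3)

Sum of residues inside C: (-861/865 - 147*I/865)*exp(-2/3) + (1512/2249 - 552*I/2249)*exp(3/2 + I/3) + (21/65 + 27*I/65)*exp(1/3 - I/3)
∮_C f(z) dz = 2πi · ((-861/865 - 147*I/865)*exp(-2/3) + (1512/2249 - 552*I/2249)*exp(3/2 + I/3) + (21/65 + 27*I/65)*exp(1/3 - I/3)) = pi*(294/865 - 1722*I/865)*exp(-2/3) + pi*(-54/65 + 42*I/65)*exp(1/3 - I/3) + pi*(1104/2249 + 3024*I/2249)*exp(3/2 + I/3)

Final answer: pi*(294/865 - 1722*I/865)*exp(-2/3) + pi*(-54/65 + 42*I/65)*exp(1/3 - I/3) + pi*(1104/2249 + 3024*I/2249)*exp(3/2 + I/3)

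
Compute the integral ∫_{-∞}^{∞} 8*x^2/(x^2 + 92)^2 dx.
Let f(z) = 8*z^2/(z^2 + 92)^2. The denominator has no real zeros and deg Q - deg P = 2 ≥ 2, so the integral of f over the upper semicircle |z| = R tends to 0 as R → ∞. Closing the contour in the upper half-plane,
  ∫_{-∞}^{∞} f(x) dx = 2πi · Σ Res(f, z_k)  over the poles with Im z_k > 0.

Zeros of the denominator: z^2 + 92 = 0 gives z = ±2*sqrt(23)*I.
Upper half-plane: z = 2*sqrt(23)*I (a pole of order 2).

Write f(z) = g(z)/(z - 2*sqrt(23)*I)^2 with g(z) = 8*z^2/(z + 2*sqrt(23)*I)^2. For a double pole, Res(f, z₀) = g'(z₀):
  g'(z) = 32*sqrt(23)*I*z/(z + 2*sqrt(23)*I)^3
  Res(f, 2*sqrt(23)*I) = g'(2*sqrt(23)*I) = -sqrt(23)*I/23

∫_{-∞}^{∞} f(x) dx = 2πi · (-sqrt(23)*I/23) = 2*sqrt(23)*pi/23

Final answer: 2*sqrt(23)*pi/23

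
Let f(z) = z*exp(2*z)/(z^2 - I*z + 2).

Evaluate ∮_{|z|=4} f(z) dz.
By the residue theorem, ∮_C f(z) dz = 2πi · (sum of the residues of f at the poles inside |z| = 4).

The denominator factors as (z + I)*(z - 2*I), so the singularities of f are simple poles at z = -I, z = 2*I.
  |-I|² = 1 < 16 = 4², so this pole is inside the contour.
  |2*I|² = 4 < 16 = 4², so this pole is inside the contour.

With P(z) = z*exp(2*z) and Q(z) = z^2 - I*z + 2, each pole is simple, so Res(f, z₀) = P(z₀)/Q'(z₀) with Q'(z) = 2*z - I.
  Res(f, -I) = P(-I)/Q'(-I) = (-I*exp(-2*I))/(-3*I) = exp(-2*I)/3
  Res(f, 2*I) = P(2*I)/Q'(2*I) = (2*I*exp(4*I))/(3*I) = 2*exp(4*I)/3

Sum of residues inside C: 2*exp(4*I)/3 + exp(-2*I)/3
∮_C f(z) dz = 2πi · (2*exp(4*I)/3 + exp(-2*I)/3) = 4*I*pi*exp(4*I)/3 + 2*I*pi*exp(-2*I)/3

Final answer: 4*I*pi*exp(4*I)/3 + 2*I*pi*exp(-2*I)/3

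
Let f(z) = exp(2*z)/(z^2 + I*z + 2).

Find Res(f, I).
Write f(z) = P(z)/Q(z) with P(z) = exp(2*z) and Q(z) = z^2 + I*z + 2.
The denominator factors as Q(z) = (z + 2*I)*(z - I), so z = I is a simple zero of Q and P is analytic there; z = I is therefore a simple pole and
  Res(f, z₀) = P(z₀)/Q'(z₀).

Q'(z) = 2*z + I, so Q'(I) = 3*I.
P(I) = exp(2*I).

Res(f, I) = (exp(2*I))/(3*I) = -I*exp(2*I)/3

Final answer: -I*exp(2*I)/3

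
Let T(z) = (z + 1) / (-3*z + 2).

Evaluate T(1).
Substitute z = 1:
  numerator:   (1) + 1 = 2
  denominator: -3*(1) + 2 = -1
T(1) = (2)/(-1) = -2

Final answer: -2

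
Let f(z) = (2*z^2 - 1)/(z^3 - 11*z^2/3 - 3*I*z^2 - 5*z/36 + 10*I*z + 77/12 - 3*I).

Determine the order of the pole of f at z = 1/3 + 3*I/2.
Factor the denominator:
  z^3 - 11*z^2/3 - 3*I*z^2 - 5*z/36 + 10*I*z + 77/12 - 3*I = (z - 1/3 - 3*I/2)^2*(z - 3)

The numerator P(z) = 2*z^2 - 1 has P(1/3 + 3*I/2) = -95/18 + 2*I ≠ 0, so no factor of (z - 1/3 - 3*I/2) cancels.
Near z = 1/3 + 3*I/2 we can therefore write f(z) = g(z)/(z - 1/3 - 3*I/2)^2 with g analytic at 1/3 + 3*I/2 and g(1/3 + 3*I/2) ≠ 0 (g is the numerator divided by the remaining denominator factors).

Hence z = 1/3 + 3*I/2 is a pole of order 2.

Final answer: 2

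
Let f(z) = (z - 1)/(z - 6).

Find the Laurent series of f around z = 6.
Put w = z - (6), i.e. z = w + 6. The denominator is w, so it suffices to rewrite the numerator in powers of w.

P(z) = z - 1
P(w + 6) = 5 + w

Dividing each term by w:
  f = 5/w + 1

Substituting back w = z - 6:
  f(z) = 5/(z - 6) + 1

The series is finite because the numerator is a polynomial; the negative powers form the principal part, and the coefficient of 1/(z - 6) gives Res(f, 6) = 5.

Final answer: 5/(z - 6) + 1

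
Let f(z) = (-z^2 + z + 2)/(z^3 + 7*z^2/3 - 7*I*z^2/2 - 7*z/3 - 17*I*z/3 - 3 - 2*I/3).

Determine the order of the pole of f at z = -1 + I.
2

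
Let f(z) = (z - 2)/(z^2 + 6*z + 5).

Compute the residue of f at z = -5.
Write f(z) = P(z)/Q(z) with P(z) = z - 2 and Q(z) = z^2 + 6*z + 5.
The denominator factors as Q(z) = (z + 5)*(z + 1), so z = -5 is a simple zero of Q and P is analytic there; z = -5 is therefore a simple pole and
  Res(f, z₀) = P(z₀)/Q'(z₀).

Q'(z) = 2*z + 6, so Q'(-5) = -4.
P(-5) = -7.

Res(f, -5) = (-7)/(-4) = 7/4

Final answer: 7/4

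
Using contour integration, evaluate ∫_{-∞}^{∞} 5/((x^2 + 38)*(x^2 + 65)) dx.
Let f(z) = 5/((z^2 + 38)*(z^2 + 65)). The denominator has no real zeros and deg Q - deg P = 4 ≥ 2, so the integral of f over the upper semicircle |z| = R tends to 0 as R → ∞. Closing the contour in the upper half-plane,
  ∫_{-∞}^{∞} f(x) dx = 2πi · Σ Res(f, z_k)  over the poles with Im z_k > 0.

Zeros of the denominator: z^2 + 65 = 0 gives z = ±sqrt(65)*I; z^2 + 38 = 0 gives z = ±sqrt(38)*I.
Upper half-plane: z = sqrt(38)*I, z = sqrt(65)*I (simple).

Each pole is a simple zero of Q(z) = z^4 + 103*z^2 + 2470, so Res(f, z₀) = P(z₀)/Q'(z₀) with P(z) = 5, Q'(z) = 4*z^3 + 206*z:
  Res(f, sqrt(38)*I) = (5)/(54*sqrt(38)*I) = -5*sqrt(38)*I/2052
  Res(f, sqrt(65)*I) = (5)/(-54*sqrt(65)*I) = sqrt(65)*I/702

Sum of residues: I*(-65*sqrt(38) + 38*sqrt(65))/26676
∫_{-∞}^{∞} f(x) dx = 2πi · (I*(-65*sqrt(38) + 38*sqrt(65))/26676) = pi*(-38*sqrt(65) + 65*sqrt(38))/13338

Final answer: pi*(-38*sqrt(65) + 65*sqrt(38))/13338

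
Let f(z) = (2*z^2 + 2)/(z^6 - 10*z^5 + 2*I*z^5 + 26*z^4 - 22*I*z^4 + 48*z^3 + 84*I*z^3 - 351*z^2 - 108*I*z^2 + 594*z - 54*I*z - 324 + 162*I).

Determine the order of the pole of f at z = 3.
Factor the denominator:
  z^6 - 10*z^5 + 2*I*z^5 + 26*z^4 - 22*I*z^4 + 48*z^3 + 84*I*z^3 - 351*z^2 - 108*I*z^2 + 594*z - 54*I*z - 324 + 162*I = (z - 3)^4*(z + 3 + I)*(z - 1 + I)

The numerator P(z) = 2*z^2 + 2 has P(3) = 20 ≠ 0, so no factor of (z - 3) cancels.
Near z = 3 we can therefore write f(z) = g(z)/(z - 3)^4 with g analytic at 3 and g(3) ≠ 0 (g is the numerator divided by the remaining denominator factors).

Hence z = 3 is a pole of order 4.

Final answer: 4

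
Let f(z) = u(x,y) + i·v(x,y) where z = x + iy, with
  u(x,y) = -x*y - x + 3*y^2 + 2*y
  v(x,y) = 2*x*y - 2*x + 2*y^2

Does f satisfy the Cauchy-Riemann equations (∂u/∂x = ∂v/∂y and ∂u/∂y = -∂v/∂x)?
∂u/∂x = -y - 1
∂v/∂y = 2*x + 4*y
∂u/∂y = -x + 6*y + 2
∂v/∂x = 2*y - 2
∂u/∂x ≠ ∂v/∂y and ∂u/∂y ≠ -∂v/∂x; the Cauchy-Riemann equations are not satisfied, so f is not analytic.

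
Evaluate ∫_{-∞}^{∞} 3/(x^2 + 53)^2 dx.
Let f(z) = 3/(z^2 + 53)^2. The denominator has no real zeros and deg Q - deg P = 4 ≥ 2, so the integral of f over the upper semicircle |z| = R tends to 0 as R → ∞. Closing the contour in the upper half-plane,
  ∫_{-∞}^{∞} f(x) dx = 2πi · Σ Res(f, z_k)  over the poles with Im z_k > 0.

Zeros of the denominator: z^2 + 53 = 0 gives z = ±sqrt(53)*I.
Upper half-plane: z = sqrt(53)*I (a pole of order 2).

Write f(z) = g(z)/(z - sqrt(53)*I)^2 with g(z) = 3/(z + sqrt(53)*I)^2. For a double pole, Res(f, z₀) = g'(z₀):
  g'(z) = -6/(z + sqrt(53)*I)^3
  Res(f, sqrt(53)*I) = g'(sqrt(53)*I) = -3*sqrt(53)*I/11236

∫_{-∞}^{∞} f(x) dx = 2πi · (-3*sqrt(53)*I/11236) = 3*sqrt(53)*pi/5618

Final answer: 3*sqrt(53)*pi/5618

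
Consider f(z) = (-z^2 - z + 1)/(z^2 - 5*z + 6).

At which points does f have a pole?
The singularities of f are the zeros of the denominator. Factoring,
  z^2 - 5*z + 6 = (z - 3)*(z - 2)
so the candidates are z = 3, z = 2.

Check the numerator P(z) = -z^2 - z + 1 at each one:
  P(3) = -11 ≠ 0, so z = 3 is a (simple) pole.
  P(2) = -5 ≠ 0, so z = 2 is a (simple) pole.

Poles of f: {2, 3}

Final answer: {2, 3}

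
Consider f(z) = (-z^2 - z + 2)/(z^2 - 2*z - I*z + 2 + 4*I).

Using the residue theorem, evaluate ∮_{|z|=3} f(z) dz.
By the residue theorem, ∮_C f(z) dz = 2πi · (sum of the residues of f at the poles inside |z| = 3).

The denominator factors as (z - 2 + I)*(z - 2*I), so the singularities of f are simple poles at z = 2 - I, z = 2*I.
  |2 - I|² = 5 < 9 = 3², so this pole is inside the contour.
  |2*I|² = 4 < 9 = 3², so this pole is inside the contour.

With P(z) = -z^2 - z + 2 and Q(z) = z^2 - 2*z - I*z + 2 + 4*I, each pole is simple, so Res(f, z₀) = P(z₀)/Q'(z₀) with Q'(z) = 2*z - 2 - I.
  Res(f, 2 - I) = P(2 - I)/Q'(2 - I) = (-3 + 5*I)/(2 - 3*I) = -21/13 + I/13
  Res(f, 2*I) = P(2*I)/Q'(2*I) = (6 - 2*I)/(-2 + 3*I) = -18/13 - 14*I/13

Sum of residues inside C: -3 - I
∮_C f(z) dz = 2πi · (-3 - I) = pi*(2 - 6*I)

Final answer: pi*(2 - 6*I)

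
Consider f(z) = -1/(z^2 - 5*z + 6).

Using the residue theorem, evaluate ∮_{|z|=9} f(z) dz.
By the residue theorem, ∮_C f(z) dz = 2πi · (sum of the residues of f at the poles inside |z| = 9).

The denominator factors as (z - 3)*(z - 2), so the singularities of f are simple poles at z = 3, z = 2.
  |3|² = 9 < 81 = 9², so this pole is inside the contour.
  |2|² = 4 < 81 = 9², so this pole is inside the contour.

With P(z) = -1 and Q(z) = z^2 - 5*z + 6, each pole is simple, so Res(f, z₀) = P(z₀)/Q'(z₀) with Q'(z) = 2*z - 5.
  Res(f, 3) = P(3)/Q'(3) = (-1)/(1) = -1
  Res(f, 2) = P(2)/Q'(2) = (-1)/(-1) = 1

Sum of residues inside C: 0
∮_C f(z) dz = 2πi · (0) = 0

Final answer: 0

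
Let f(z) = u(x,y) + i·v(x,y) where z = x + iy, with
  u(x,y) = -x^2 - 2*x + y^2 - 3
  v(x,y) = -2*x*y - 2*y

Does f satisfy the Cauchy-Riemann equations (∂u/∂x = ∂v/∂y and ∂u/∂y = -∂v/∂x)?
∂u/∂x = -2*x - 2
∂v/∂y = -2*x - 2
∂u/∂y = 2*y
∂v/∂x = -2*y
∂u/∂x = ∂v/∂y and ∂u/∂y = -∂v/∂x hold identically; f is analytic.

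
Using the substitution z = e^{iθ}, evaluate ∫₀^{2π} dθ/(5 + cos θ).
sqrt(6)*pi/6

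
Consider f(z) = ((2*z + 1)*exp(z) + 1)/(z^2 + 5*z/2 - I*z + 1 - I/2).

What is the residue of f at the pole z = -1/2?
Write f(z) = P(z)/Q(z) with P(z) = (2*z + 1)*exp(z) + 1 and Q(z) = z^2 + 5*z/2 - I*z + 1 - I/2.
The denominator factors as Q(z) = (z + 2 - I)*(z + 1/2), so z = -1/2 is a simple zero of Q and P is analytic there; z = -1/2 is therefore a simple pole and
  Res(f, z₀) = P(z₀)/Q'(z₀).

Q'(z) = 2*z + 5/2 - I, so Q'(-1/2) = 3/2 - I.
P(-1/2) = 1.

Res(f, -1/2) = (1)/(3/2 - I) = 6/13 + 4*I/13

Final answer: 6/13 + 4*I/13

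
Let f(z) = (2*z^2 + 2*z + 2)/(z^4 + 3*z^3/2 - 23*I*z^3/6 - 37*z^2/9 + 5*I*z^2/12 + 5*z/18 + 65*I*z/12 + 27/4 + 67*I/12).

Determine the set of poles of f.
The singularities of f are the zeros of the denominator. Factoring,
  z^4 + 3*z^3/2 - 23*I*z^3/6 - 37*z^2/9 + 5*I*z^2/12 + 5*z/18 + 65*I*z/12 + 27/4 + 67*I/12 = (z - 3*I/2)*(z + 2 - 3*I)*(z - 3/2 + I/3)*(z + 1 + I/3)
so the candidates are z = 3*I/2, z = -2 + 3*I, z = 3/2 - I/3, z = -1 - I/3.

Check the numerator P(z) = 2*z^2 + 2*z + 2 at each one:
  P(3*I/2) = -5/2 + 3*I ≠ 0, so z = 3*I/2 is a (simple) pole.
  P(-2 + 3*I) = -12 - 18*I ≠ 0, so z = -2 + 3*I is a (simple) pole.
  P(3/2 - I/3) = 167/18 - 8*I/3 ≠ 0, so z = 3/2 - I/3 is a (simple) pole.
  P(-1 - I/3) = 16/9 + 2*I/3 ≠ 0, so z = -1 - I/3 is a (simple) pole.

Poles of f: {-2 + 3*I, -1 - I/3, 3*I/2, 3/2 - I/3}

Final answer: {-2 + 3*I, -1 - I/3, 3*I/2, 3/2 - I/3}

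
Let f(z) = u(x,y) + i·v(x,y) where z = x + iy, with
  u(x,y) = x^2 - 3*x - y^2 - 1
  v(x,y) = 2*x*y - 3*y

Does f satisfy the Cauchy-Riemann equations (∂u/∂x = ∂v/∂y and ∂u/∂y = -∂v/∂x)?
∂u/∂x = 2*x - 3
∂v/∂y = 2*x - 3
∂u/∂y = -2*y
∂v/∂x = 2*y
∂u/∂x = ∂v/∂y and ∂u/∂y = -∂v/∂x hold identically; f is analytic.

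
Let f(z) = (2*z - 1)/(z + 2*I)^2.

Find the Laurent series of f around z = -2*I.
Put w = z - (-2*I), i.e. z = w - 2*I. The denominator is w^2, so it suffices to rewrite the numerator in powers of w.

P(z) = 2*z - 1
P(w - 2*I) = -1 - 4*I + 2*w

Dividing each term by w^2:
  f = (-1 - 4*I)/w^2 + 2/w

Substituting back w = z + 2*I:
  f(z) = (-1 - 4*I)/(z + 2*I)^2 + 2/(z + 2*I)

The series is finite because the numerator is a polynomial; the negative powers form the principal part, and the coefficient of 1/(z + 2*I) gives Res(f, -2*I) = 2.

Final answer: (-1 - 4*I)/(z + 2*I)^2 + 2/(z + 2*I)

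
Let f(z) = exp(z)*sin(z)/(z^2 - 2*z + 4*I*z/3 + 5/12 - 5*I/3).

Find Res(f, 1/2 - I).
Write f(z) = P(z)/Q(z) with P(z) = exp(z)*sin(z) and Q(z) = z^2 - 2*z + 4*I*z/3 + 5/12 - 5*I/3.
The denominator factors as Q(z) = (z - 1/2 + I)*(z - 3/2 + I/3), so z = 1/2 - I is a simple zero of Q and P is analytic there; z = 1/2 - I is therefore a simple pole and
  Res(f, z₀) = P(z₀)/Q'(z₀).

Q'(z) = 2*z - 2 + 4*I/3, so Q'(1/2 - I) = -1 - 2*I/3.
P(1/2 - I) = exp(1/2 - I)*sin(1/2 - I).

Res(f, 1/2 - I) = (exp(1/2 - I)*sin(1/2 - I))/(-1 - 2*I/3) = (-9/13 + 6*I/13)*exp(1/2 - I)*sin(1/2 - I)

Final answer: (-9/13 + 6*I/13)*exp(1/2 - I)*sin(1/2 - I)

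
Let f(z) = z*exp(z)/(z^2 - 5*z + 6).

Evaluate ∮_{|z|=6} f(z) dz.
-4*I*pi*exp(2) + 6*I*pi*exp(3)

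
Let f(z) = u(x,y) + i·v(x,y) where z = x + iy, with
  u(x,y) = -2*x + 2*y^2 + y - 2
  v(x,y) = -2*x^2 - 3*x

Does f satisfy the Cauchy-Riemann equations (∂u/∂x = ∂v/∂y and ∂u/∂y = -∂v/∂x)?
∂u/∂x = -2
∂v/∂y = 0
∂u/∂y = 4*y + 1
∂v/∂x = -4*x - 3
∂u/∂x ≠ ∂v/∂y and ∂u/∂y ≠ -∂v/∂x; the Cauchy-Riemann equations are not satisfied, so f is not analytic.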